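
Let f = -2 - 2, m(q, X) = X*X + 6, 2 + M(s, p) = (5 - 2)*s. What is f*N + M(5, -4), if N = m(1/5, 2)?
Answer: -27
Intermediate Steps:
M(s, p) = -2 + 3*s (M(s, p) = -2 + (5 - 2)*s = -2 + 3*s)
m(q, X) = 6 + X² (m(q, X) = X² + 6 = 6 + X²)
N = 10 (N = 6 + 2² = 6 + 4 = 10)
f = -4
f*N + M(5, -4) = -4*10 + (-2 + 3*5) = -40 + (-2 + 15) = -40 + 13 = -27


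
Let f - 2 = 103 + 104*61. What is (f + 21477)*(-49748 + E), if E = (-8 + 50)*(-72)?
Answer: -1473710872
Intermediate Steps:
f = 6449 (f = 2 + (103 + 104*61) = 2 + (103 + 6344) = 2 + 6447 = 6449)
E = -3024 (E = 42*(-72) = -3024)
(f + 21477)*(-49748 + E) = (6449 + 21477)*(-49748 - 3024) = 27926*(-52772) = -1473710872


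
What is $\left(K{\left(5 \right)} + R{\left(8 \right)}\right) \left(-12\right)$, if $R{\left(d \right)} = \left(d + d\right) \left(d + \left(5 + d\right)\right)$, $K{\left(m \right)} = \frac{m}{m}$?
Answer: $-4044$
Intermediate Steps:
$K{\left(m \right)} = 1$
$R{\left(d \right)} = 2 d \left(5 + 2 d\right)$
$\left(K{\left(5 \right)} + R{\left(8 \right)}\right) \left(-12\right) = \left(1 + 2 \cdot 8 \left(5 + 2 \cdot 8\right)\right) \left(-12\right) = \left(1 + 2 \cdot 8 \left(5 + 16\right)\right) \left(-12\right) = \left(1 + 2 \cdot 8 \cdot 21\right) \left(-12\right) = \left(1 + 336\right) \left(-12\right) = 337 \left(-12\right) = -4044$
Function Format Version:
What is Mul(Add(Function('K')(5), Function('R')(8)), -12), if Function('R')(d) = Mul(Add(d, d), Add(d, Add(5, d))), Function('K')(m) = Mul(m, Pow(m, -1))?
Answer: -4044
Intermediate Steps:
Function('K')(m) = 1
Function('R')(d) = Mul(2, d, Add(5, Mul(2, d))) (Function('R')(d) = Mul(Mul(2, d), Add(5, Mul(2, d))) = Mul(2, d, Add(5, Mul(2, d))))
Mul(Add(Function('K')(5), Function('R')(8)), -12) = Mul(Add(1, Mul(2, 8, Add(5, Mul(2, 8)))), -12) = Mul(Add(1, Mul(2, 8, Add(5, 16))), -12) = Mul(Add(1, Mul(2, 8, 21)), -12) = Mul(Add(1, 336), -12) = Mul(337, -12) = -4044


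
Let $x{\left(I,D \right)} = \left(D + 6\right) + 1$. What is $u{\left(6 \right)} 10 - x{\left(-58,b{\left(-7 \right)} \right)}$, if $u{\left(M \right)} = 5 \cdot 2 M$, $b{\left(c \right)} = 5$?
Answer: $588$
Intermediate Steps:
$u{\left(M \right)} = 10 M$
$x{\left(I,D \right)} = 7 + D$ ($x{\left(I,D \right)} = \left(6 + D\right) + 1 = 7 + D$)
$u{\left(6 \right)} 10 - x{\left(-58,b{\left(-7 \right)} \right)} = 10 \cdot 6 \cdot 10 - \left(7 + 5\right) = 60 \cdot 10 - 12 = 600 - 12 = 588$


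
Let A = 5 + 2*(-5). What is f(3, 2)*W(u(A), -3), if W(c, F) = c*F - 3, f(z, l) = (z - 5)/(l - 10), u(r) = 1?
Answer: -3/2 ≈ -1.5000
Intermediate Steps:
A = -5 (A = 5 - 10 = -5)
f(z, l) = (-5 + z)/(-10 + l)
W(c, F) = -3 + F*c (W(c, F) = F*c - 3 = -3 + F*c)
f(3, 2)*W(u(A), -3) = ((-5 + 3)/(-10 + 2))*(-3 - 3*1) = (-2/(-8))*(-3 - 3) = -⅛*(-2)*(-6) = (¼)*(-6) = -3/2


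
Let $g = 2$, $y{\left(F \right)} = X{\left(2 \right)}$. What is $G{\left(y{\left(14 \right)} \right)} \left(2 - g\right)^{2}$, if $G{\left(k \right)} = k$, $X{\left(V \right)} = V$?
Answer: $0$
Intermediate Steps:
$y{\left(F \right)} = 2$
$G{\left(y{\left(14 \right)} \right)} \left(2 - g\right)^{2} = 2 \left(2 - 2\right)^{2} = 2 \cdot 0^{2} = 2 \cdot 0 = 0$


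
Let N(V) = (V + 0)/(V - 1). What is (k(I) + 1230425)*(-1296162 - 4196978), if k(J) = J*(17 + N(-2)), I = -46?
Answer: -20263298078180/3 ≈ -6.7544e+12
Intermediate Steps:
N(V) = V/(-1 + V)
k(J) = 53*J/3 (k(J) = J*(17 - 2/(-1 - 2)) = J*(17 - 2/(-3)) = J*(17 - 2*(-⅓)) = J*(17 + ⅔) = J*(53/3) = 53*J/3)
(k(I) + 1230425)*(-1296162 - 4196978) = ((53/3)*(-46) + 1230425)*(-1296162 - 4196978) = (-2438/3 + 1230425)*(-5493140) = (3688837/3)*(-5493140) = -20263298078180/3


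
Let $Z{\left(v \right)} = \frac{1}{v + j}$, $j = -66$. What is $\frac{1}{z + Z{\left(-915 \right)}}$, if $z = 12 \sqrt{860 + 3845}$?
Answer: $\frac{981}{652018824719} + \frac{11548332 \sqrt{4705}}{652018824719} \approx 0.0012149$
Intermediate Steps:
$Z{\left(v \right)} = \frac{1}{-66 + v}$ ($Z{\left(v \right)} = \frac{1}{v - 66} = \frac{1}{-66 + v}$)
$z = 12 \sqrt{4705} \approx 823.12$
$\frac{1}{z + Z{\left(-915 \right)}} = \frac{1}{12 \sqrt{4705} + \frac{1}{-66 - 915}} = \frac{1}{12 \sqrt{4705} + \frac{1}{-981}} = \frac{1}{12 \sqrt{4705} - \frac{1}{981}} = \frac{1}{- \frac{1}{981} + 12 \sqrt{4705}}$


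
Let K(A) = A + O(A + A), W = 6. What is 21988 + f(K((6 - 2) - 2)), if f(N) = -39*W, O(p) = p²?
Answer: 21754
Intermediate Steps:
K(A) = A + 4*A² (K(A) = A + (A + A)² = A + (2*A)² = A + 4*A²)
f(N) = -234 (f(N) = -39*6 = -234)
21988 + f(K((6 - 2) - 2)) = 21988 - 234 = 21754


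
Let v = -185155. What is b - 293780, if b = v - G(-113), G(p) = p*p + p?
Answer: -491591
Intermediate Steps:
G(p) = p + p² (G(p) = p² + p = p + p²)
b = -197811 (b = -185155 - (-113)*(1 - 113) = -185155 - (-113)*(-112) = -185155 - 1*12656 = -185155 - 12656 = -197811)
b - 293780 = -197811 - 293780 = -491591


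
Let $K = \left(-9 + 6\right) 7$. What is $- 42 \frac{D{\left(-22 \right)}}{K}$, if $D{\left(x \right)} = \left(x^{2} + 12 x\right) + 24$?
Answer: $488$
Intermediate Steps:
$D{\left(x \right)} = 24 + x^{2} + 12 x$
$K = -21$ ($K = \left(-3\right) 7 = -21$)
$- 42 \frac{D{\left(-22 \right)}}{K} = - 42 \frac{24 + \left(-22\right)^{2} + 12 \left(-22\right)}{-21} = - 42 \left(24 + 484 - 264\right) \left(- \frac{1}{21}\right) = - 42 \cdot 244 \left(- \frac{1}{21}\right) = \left(-42\right) \left(- \frac{244}{21}\right) = 488$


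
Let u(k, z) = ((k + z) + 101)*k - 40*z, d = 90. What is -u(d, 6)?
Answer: -17490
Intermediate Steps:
u(k, z) = -40*z + k*(101 + k + z) (u(k, z) = (101 + k + z)*k - 40*z = k*(101 + k + z) - 40*z = -40*z + k*(101 + k + z))
-u(d, 6) = -(90**2 - 40*6 + 101*90 + 90*6) = -(8100 - 240 + 9090 + 540) = -1*17490 = -17490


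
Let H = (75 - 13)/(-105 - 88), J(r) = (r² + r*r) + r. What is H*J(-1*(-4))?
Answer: -2232/193 ≈ -11.565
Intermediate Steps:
J(r) = r + 2*r² (J(r) = (r² + r²) + r = 2*r² + r = r + 2*r²)
H = -62/193 (H = 62/(-193) = 62*(-1/193) = -62/193 ≈ -0.32124)
H*J(-1*(-4)) = -62*(-1*(-4))*(1 + 2*(-1*(-4)))/193 = -248*(1 + 2*4)/193 = -248*(1 + 8)/193 = -248*9/193 = -62/193*36 = -2232/193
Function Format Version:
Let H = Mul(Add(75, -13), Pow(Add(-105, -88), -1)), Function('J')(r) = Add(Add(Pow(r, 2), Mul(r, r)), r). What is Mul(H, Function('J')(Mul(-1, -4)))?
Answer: Rational(-2232, 193) ≈ -11.565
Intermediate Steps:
Function('J')(r) = Add(r, Mul(2, Pow(r, 2))) (Function('J')(r) = Add(Add(Pow(r, 2), Pow(r, 2)), r) = Add(Mul(2, Pow(r, 2)), r) = Add(r, Mul(2, Pow(r, 2))))
H = Rational(-62, 193) (H = Mul(62, Pow(-193, -1)) = Mul(62, Rational(-1, 193)) = Rational(-62, 193) ≈ -0.32124)
Mul(H, Function('J')(Mul(-1, -4))) = Mul(Rational(-62, 193), Mul(Mul(-1, -4), Add(1, Mul(2, Mul(-1, -4))))) = Mul(Rational(-62, 193), Mul(4, Add(1, Mul(2, 4)))) = Mul(Rational(-62, 193), Mul(4, Add(1, 8))) = Mul(Rational(-62, 193), Mul(4, 9)) = Mul(Rational(-62, 193), 36) = Rational(-2232, 193)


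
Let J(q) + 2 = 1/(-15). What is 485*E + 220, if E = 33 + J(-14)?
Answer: 45668/3 ≈ 15223.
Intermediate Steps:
J(q) = -31/15 (J(q) = -2 + 1/(-15) = -2 - 1/15 = -31/15)
E = 464/15 (E = 33 - 31/15 = 464/15 ≈ 30.933)
485*E + 220 = 485*(464/15) + 220 = 45008/3 + 220 = 45668/3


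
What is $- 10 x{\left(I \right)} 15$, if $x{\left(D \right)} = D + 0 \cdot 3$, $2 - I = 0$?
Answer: $-300$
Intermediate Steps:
$I = 2$ ($I = 2 - 0 = 2 + 0 = 2$)
$x{\left(D \right)} = D$ ($x{\left(D \right)} = D + 0 = D$)
$- 10 x{\left(I \right)} 15 = \left(-10\right) 2 \cdot 15 = \left(-20\right) 15 = -300$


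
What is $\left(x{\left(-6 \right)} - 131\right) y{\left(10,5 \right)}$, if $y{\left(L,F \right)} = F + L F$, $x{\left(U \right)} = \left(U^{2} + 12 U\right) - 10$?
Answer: $-9735$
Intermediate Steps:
$x{\left(U \right)} = -10 + U^{2} + 12 U$
$y{\left(L,F \right)} = F + F L$
$\left(x{\left(-6 \right)} - 131\right) y{\left(10,5 \right)} = \left(\left(-10 + \left(-6\right)^{2} + 12 \left(-6\right)\right) - 131\right) 5 \left(1 + 10\right) = \left(\left(-10 + 36 - 72\right) - 131\right) 5 \cdot 11 = \left(-46 - 131\right) 55 = \left(-177\right) 55 = -9735$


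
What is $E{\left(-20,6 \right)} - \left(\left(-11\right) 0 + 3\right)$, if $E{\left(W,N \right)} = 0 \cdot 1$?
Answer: $-3$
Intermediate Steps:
$E{\left(W,N \right)} = 0$
$E{\left(-20,6 \right)} - \left(\left(-11\right) 0 + 3\right) = 0 - \left(\left(-11\right) 0 + 3\right) = 0 - \left(0 + 3\right) = 0 - 3 = -3$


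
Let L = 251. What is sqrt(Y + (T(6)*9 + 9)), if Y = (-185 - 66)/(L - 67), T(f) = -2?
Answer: I*sqrt(87722)/92 ≈ 3.2193*I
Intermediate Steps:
Y = -251/184 (Y = (-185 - 66)/(251 - 67) = -251/184 ≈ -1.3641)
sqrt(Y + (T(6)*9 + 9)) = sqrt(-251/184 + (-2*9 + 9)) = sqrt(-251/184 + (-18 + 9)) = sqrt(-251/184 - 9) = sqrt(-1907/184) = I*sqrt(87722)/92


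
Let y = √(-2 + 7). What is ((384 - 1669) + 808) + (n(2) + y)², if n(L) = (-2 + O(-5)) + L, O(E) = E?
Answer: -477 + (5 - √5)² ≈ -469.36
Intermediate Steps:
n(L) = -7 + L (n(L) = (-2 - 5) + L = -7 + L)
y = √5 ≈ 2.2361
((384 - 1669) + 808) + (n(2) + y)² = ((384 - 1669) + 808) + ((-7 + 2) + √5)² = (-1285 + 808) + (-5 + √5)² = -477 + (-5 + √5)²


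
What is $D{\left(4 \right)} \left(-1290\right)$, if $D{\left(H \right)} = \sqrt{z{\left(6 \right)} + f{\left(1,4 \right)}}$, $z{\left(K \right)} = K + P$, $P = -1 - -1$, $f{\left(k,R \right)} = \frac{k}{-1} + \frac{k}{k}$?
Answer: $- 1290 \sqrt{6} \approx -3159.8$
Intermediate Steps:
$f{\left(k,R \right)} = 1 - k$ ($f{\left(k,R \right)} = k \left(-1\right) + 1 = - k + 1 = 1 - k$)
$P = 0$ ($P = -1 + 1 = 0$)
$z{\left(K \right)} = K$ ($z{\left(K \right)} = K + 0 = K$)
$D{\left(H \right)} = \sqrt{6}$ ($D{\left(H \right)} = \sqrt{6 + \left(1 - 1\right)} = \sqrt{6 + 0} = \sqrt{6}$)
$D{\left(4 \right)} \left(-1290\right) = \sqrt{6} \left(-1290\right) = - 1290 \sqrt{6}$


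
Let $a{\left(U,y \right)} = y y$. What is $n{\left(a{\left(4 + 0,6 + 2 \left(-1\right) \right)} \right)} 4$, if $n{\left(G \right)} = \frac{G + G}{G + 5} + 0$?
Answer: $\frac{128}{21} \approx 6.0952$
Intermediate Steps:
$a{\left(U,y \right)} = y^{2}$
$n{\left(G \right)} = \frac{2 G}{5 + G}$ ($n{\left(G \right)} = \frac{2 G}{5 + G} + 0 = \frac{2 G}{5 + G}$)
$n{\left(a{\left(4 + 0,6 + 2 \left(-1\right) \right)} \right)} 4 = \frac{2 \left(6 + 2 \left(-1\right)\right)^{2}}{5 + \left(6 + 2 \left(-1\right)\right)^{2}} \cdot 4 = \frac{2 \left(6 - 2\right)^{2}}{5 + \left(6 - 2\right)^{2}} \cdot 4 = \frac{2 \cdot 4^{2}}{5 + 4^{2}} \cdot 4 = 2 \cdot 16 \frac{1}{5 + 16} \cdot 4 = 2 \cdot 16 \cdot \frac{1}{21} \cdot 4 = \frac{32}{21} \cdot 4 = \frac{128}{21}$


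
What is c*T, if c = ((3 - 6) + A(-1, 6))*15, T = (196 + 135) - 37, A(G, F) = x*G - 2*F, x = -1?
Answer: -61740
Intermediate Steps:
A(G, F) = -G - 2*F
T = 294 (T = 331 - 37 = 294)
c = -210 (c = ((3 - 6) + (-1*(-1) - 2*6))*15 = (-3 + (1 - 12))*15 = (-3 - 11)*15 = -14*15 = -210)
c*T = -210*294 = -61740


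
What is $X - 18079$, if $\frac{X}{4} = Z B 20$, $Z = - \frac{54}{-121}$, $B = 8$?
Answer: $- \frac{2152999}{121} \approx -17793.0$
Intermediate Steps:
$Z = \frac{54}{121}$ ($Z = \left(-54\right) \left(- \frac{1}{121}\right) = \frac{54}{121} \approx 0.44628$)
$X = \frac{34560}{121}$ ($X = 4 \cdot \frac{54}{121} \cdot 8 \cdot 20 = 4 \cdot \frac{432}{121} \cdot 20 = 4 \cdot \frac{8640}{121} = \frac{34560}{121} \approx 285.62$)
$X - 18079 = \frac{34560}{121} - 18079 = - \frac{2152999}{121}$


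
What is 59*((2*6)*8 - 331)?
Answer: -13865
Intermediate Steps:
59*((2*6)*8 - 331) = 59*(12*8 - 331) = 59*(96 - 331) = 59*(-235) = -13865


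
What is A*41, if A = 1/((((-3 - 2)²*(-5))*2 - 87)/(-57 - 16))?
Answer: 2993/337 ≈ 8.8813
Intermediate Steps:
A = 73/337 (A = 1/((((-5)²*(-5))*2 - 87)/(-73)) = 1/(((25*(-5))*2 - 87)*(-1/73)) = 1/((-125*2 - 87)*(-1/73)) = 1/((-250 - 87)*(-1/73)) = 1/(-337*(-1/73)) = 1/(337/73) = 73/337 ≈ 0.21662)
A*41 = (73/337)*41 = 2993/337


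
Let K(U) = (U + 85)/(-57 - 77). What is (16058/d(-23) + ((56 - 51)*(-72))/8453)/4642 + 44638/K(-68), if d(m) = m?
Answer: -2699128477642217/7671190483 ≈ -3.5185e+5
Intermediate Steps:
K(U) = -85/134 - U/134 (K(U) = (85 + U)/(-134) = (85 + U)*(-1/134) = -85/134 - U/134)
(16058/d(-23) + ((56 - 51)*(-72))/8453)/4642 + 44638/K(-68) = (16058/(-23) + ((56 - 51)*(-72))/8453)/4642 + 44638/(-85/134 - 1/134*(-68)) = (16058*(-1/23) + (5*(-72))*(1/8453))*(1/4642) + 44638/(-85/134 + 34/67) = (-16058/23 - 360*1/8453)*(1/4642) + 44638/(-17/134) = (-16058/23 - 360/8453)*(1/4642) + 44638*(-134/17) = -135746554/194419*1/4642 - 5981492/17 = -67873277/451246499 - 5981492/17 = -2699128477642217/7671190483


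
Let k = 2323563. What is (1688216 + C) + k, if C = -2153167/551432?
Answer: 2212221164361/551432 ≈ 4.0118e+6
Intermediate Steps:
C = -2153167/551432 (C = -2153167*1/551432 = -2153167/551432 ≈ -3.9047)
(1688216 + C) + k = (1688216 - 2153167/551432) + 2323563 = 930934172145/551432 + 2323563 = 2212221164361/551432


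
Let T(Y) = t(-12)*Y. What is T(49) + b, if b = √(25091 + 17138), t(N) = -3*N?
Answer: 1764 + 11*√349 ≈ 1969.5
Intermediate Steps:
b = 11*√349 (b = √42229 = 11*√349 ≈ 205.50)
T(Y) = 36*Y (T(Y) = (-3*(-12))*Y = 36*Y)
T(49) + b = 36*49 + 11*√349 = 1764 + 11*√349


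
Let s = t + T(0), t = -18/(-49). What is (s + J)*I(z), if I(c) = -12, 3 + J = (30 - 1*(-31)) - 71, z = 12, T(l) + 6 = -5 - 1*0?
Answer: 13896/49 ≈ 283.59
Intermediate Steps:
T(l) = -11 (T(l) = -6 + (-5 - 1*0) = -6 + (-5 + 0) = -6 - 5 = -11)
t = 18/49 (t = -18*(-1/49) = 18/49 ≈ 0.36735)
J = -13 (J = -3 + ((30 - 1*(-31)) - 71) = -3 + ((30 + 31) - 71) = -3 + (61 - 71) = -3 - 10 = -13)
s = -521/49 (s = 18/49 - 11 = -521/49 ≈ -10.633)
(s + J)*I(z) = (-521/49 - 13)*(-12) = -1158/49*(-12) = 13896/49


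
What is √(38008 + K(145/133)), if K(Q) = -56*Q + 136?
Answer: 2*√3436986/19 ≈ 195.15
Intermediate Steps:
K(Q) = 136 - 56*Q
√(38008 + K(145/133)) = √(38008 + (136 - 8120/133)) = √(38008 + (136 - 56*145/133)) = √(38008 + (136 - 1160/19)) = √(38008 + 1424/19) = √(723576/19) = 2*√3436986/19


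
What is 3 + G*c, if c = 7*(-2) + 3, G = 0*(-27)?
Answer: 3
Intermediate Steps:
G = 0
c = -11 (c = -14 + 3 = -11)
3 + G*c = 3 + 0*(-11) = 3 + 0 = 3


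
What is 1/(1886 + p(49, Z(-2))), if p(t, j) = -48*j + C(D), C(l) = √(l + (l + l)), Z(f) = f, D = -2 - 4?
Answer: 991/1964171 - 3*I*√2/3928342 ≈ 0.00050454 - 1.08e-6*I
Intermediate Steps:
D = -6
C(l) = √3*√l (C(l) = √(l + 2*l) = √(3*l) = √3*√l)
p(t, j) = -48*j + 3*I*√2 (p(t, j) = -48*j + √3*√(-6) = -48*j + √3*(I*√6) = -48*j + 3*I*√2)
1/(1886 + p(49, Z(-2))) = 1/(1886 + (-48*(-2) + 3*I*√2)) = 1/(1886 + (96 + 3*I*√2)) = 1/(1982 + 3*I*√2)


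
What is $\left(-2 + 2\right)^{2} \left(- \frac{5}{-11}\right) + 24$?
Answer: $24$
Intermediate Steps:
$\left(-2 + 2\right)^{2} \left(- \frac{5}{-11}\right) + 24 = 0^{2} \left(\left(-5\right) \left(- \frac{1}{11}\right)\right) + 24 = 0 \cdot \frac{5}{11} + 24 = 0 + 24 = 24$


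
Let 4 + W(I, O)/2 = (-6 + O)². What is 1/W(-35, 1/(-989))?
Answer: 978121/62623482 ≈ 0.015619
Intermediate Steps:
W(I, O) = -8 + 2*(-6 + O)²
1/W(-35, 1/(-989)) = 1/(-8 + 2*(-6 + 1/(-989))²) = 1/(-8 + 2*(-6 - 1/989)²) = 1/(-8 + 2*(-5935/989)²) = 1/(-8 + 2*(35224225/978121)) = 1/(-8 + 70448450/978121) = 1/(62623482/978121) = 978121/62623482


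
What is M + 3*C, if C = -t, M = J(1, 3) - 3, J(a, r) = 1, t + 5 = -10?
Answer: 43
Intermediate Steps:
t = -15 (t = -5 - 10 = -15)
M = -2 (M = 1 - 3 = -2)
C = 15 (C = -1*(-15) = 15)
M + 3*C = -2 + 3*15 = -2 + 45 = 43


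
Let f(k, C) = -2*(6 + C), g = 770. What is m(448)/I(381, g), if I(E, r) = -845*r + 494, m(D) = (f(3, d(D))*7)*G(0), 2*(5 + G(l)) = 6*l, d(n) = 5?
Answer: -385/325078 ≈ -0.0011843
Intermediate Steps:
G(l) = -5 + 3*l (G(l) = -5 + (6*l)/2 = -5 + 3*l)
f(k, C) = -12 - 2*C
m(D) = 770 (m(D) = ((-12 - 2*5)*7)*(-5 + 3*0) = ((-12 - 10)*7)*(-5 + 0) = -22*7*(-5) = -154*(-5) = 770)
I(E, r) = 494 - 845*r
m(448)/I(381, g) = 770/(494 - 845*770) = 770/(494 - 650650) = 770/(-650156) = 770*(-1/650156) = -385/325078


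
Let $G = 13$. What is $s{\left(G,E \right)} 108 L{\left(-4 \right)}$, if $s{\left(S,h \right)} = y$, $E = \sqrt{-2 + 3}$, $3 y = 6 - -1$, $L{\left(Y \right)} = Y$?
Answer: $-1008$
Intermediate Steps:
$y = \frac{7}{3}$ ($y = \frac{6 - -1}{3} = \frac{6 + 1}{3} = \frac{1}{3} \cdot 7 = \frac{7}{3} \approx 2.3333$)
$E = 1$ ($E = \sqrt{1} = 1$)
$s{\left(S,h \right)} = \frac{7}{3}$
$s{\left(G,E \right)} 108 L{\left(-4 \right)} = \frac{7}{3} \cdot 108 \left(-4\right) = 252 \left(-4\right) = -1008$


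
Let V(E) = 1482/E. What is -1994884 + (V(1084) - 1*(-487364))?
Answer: -817075099/542 ≈ -1.5075e+6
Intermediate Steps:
-1994884 + (V(1084) - 1*(-487364)) = -1994884 + (1482/1084 - 1*(-487364)) = -1994884 + (1482*(1/1084) + 487364) = -1994884 + (741/542 + 487364) = -1994884 + 264152029/542 = -817075099/542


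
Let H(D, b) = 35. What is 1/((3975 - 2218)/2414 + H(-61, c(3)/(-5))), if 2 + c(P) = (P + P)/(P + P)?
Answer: 2414/86247 ≈ 0.027989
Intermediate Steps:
c(P) = -1 (c(P) = -2 + (P + P)/(P + P) = -2 + (2*P)/((2*P)) = -2 + (2*P)*(1/(2*P)) = -2 + 1 = -1)
1/((3975 - 2218)/2414 + H(-61, c(3)/(-5))) = 1/((3975 - 2218)/2414 + 35) = 1/(1757*(1/2414) + 35) = 1/(1757/2414 + 35) = 1/(86247/2414) = 2414/86247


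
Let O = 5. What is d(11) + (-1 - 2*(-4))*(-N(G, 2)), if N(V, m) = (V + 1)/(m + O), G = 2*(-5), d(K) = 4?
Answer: 13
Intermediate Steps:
G = -10
N(V, m) = (1 + V)/(5 + m) (N(V, m) = (V + 1)/(m + 5) = (1 + V)/(5 + m))
d(11) + (-1 - 2*(-4))*(-N(G, 2)) = 4 + (-1 - 2*(-4))*(-(1 - 10)/(5 + 2)) = 4 + (-1 + 8)*(-(-9)/7) = 4 + 7*(-(-9)/7) = 4 + 7*(-1*(-9/7)) = 4 + 7*(9/7) = 4 + 9 = 13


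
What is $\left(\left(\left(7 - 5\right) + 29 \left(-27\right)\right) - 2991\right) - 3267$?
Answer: $-7039$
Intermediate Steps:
$\left(\left(\left(7 - 5\right) + 29 \left(-27\right)\right) - 2991\right) - 3267 = \left(\left(\left(7 - 5\right) - 783\right) - 2991\right) - 3267 = \left(\left(2 - 783\right) - 2991\right) - 3267 = \left(-781 - 2991\right) - 3267 = -3772 - 3267 = -7039$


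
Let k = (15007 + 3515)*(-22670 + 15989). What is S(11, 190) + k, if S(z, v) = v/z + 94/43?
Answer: -58531603782/473 ≈ -1.2375e+8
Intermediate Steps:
k = -123745482 (k = 18522*(-6681) = -123745482)
S(z, v) = 94/43 + v/z (S(z, v) = v/z + 94*(1/43) = v/z + 94/43 = 94/43 + v/z)
S(11, 190) + k = (94/43 + 190/11) - 123745482 = 9204/473 - 123745482 = -58531603782/473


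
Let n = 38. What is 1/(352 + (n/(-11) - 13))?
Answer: 11/3691 ≈ 0.0029802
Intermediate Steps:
1/(352 + (n/(-11) - 13)) = 1/(352 + (38/(-11) - 13)) = 1/(352 + (-1/11*38 - 13)) = 1/(352 + (-38/11 - 13)) = 1/(352 - 181/11) = 1/(3691/11) = 11/3691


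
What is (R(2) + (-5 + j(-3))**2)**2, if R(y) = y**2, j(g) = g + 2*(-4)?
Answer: 67600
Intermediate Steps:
j(g) = -8 + g (j(g) = g - 8 = -8 + g)
(R(2) + (-5 + j(-3))**2)**2 = (2**2 + (-5 + (-8 - 3))**2)**2 = (4 + (-5 - 11)**2)**2 = (4 + (-16)**2)**2 = (4 + 256)**2 = 260**2 = 67600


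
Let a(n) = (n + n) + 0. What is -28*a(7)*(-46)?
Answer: 18032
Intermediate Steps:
a(n) = 2*n (a(n) = 2*n + 0 = 2*n)
-28*a(7)*(-46) = -56*7*(-46) = -28*14*(-46) = -392*(-46) = 18032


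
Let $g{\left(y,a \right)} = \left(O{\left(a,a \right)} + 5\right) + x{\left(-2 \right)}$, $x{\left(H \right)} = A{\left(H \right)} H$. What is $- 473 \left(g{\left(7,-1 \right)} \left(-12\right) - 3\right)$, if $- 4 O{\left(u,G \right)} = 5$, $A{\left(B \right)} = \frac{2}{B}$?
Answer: $34056$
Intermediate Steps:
$O{\left(u,G \right)} = - \frac{5}{4}$ ($O{\left(u,G \right)} = \left(- \frac{1}{4}\right) 5 = - \frac{5}{4}$)
$x{\left(H \right)} = 2$ ($x{\left(H \right)} = \frac{2}{H} H = 2$)
$g{\left(y,a \right)} = \frac{23}{4}$ ($g{\left(y,a \right)} = \left(- \frac{5}{4} + 5\right) + 2 = \frac{15}{4} + 2 = \frac{23}{4}$)
$- 473 \left(g{\left(7,-1 \right)} \left(-12\right) - 3\right) = - 473 \left(\frac{23}{4} \left(-12\right) - 3\right) = - 473 \left(-69 - 3\right) = \left(-473\right) \left(-72\right) = 34056$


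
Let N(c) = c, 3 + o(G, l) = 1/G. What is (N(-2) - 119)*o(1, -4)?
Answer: 242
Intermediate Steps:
o(G, l) = -3 + 1/G
(N(-2) - 119)*o(1, -4) = (-2 - 119)*(-3 + 1/1) = -121*(-3 + 1) = -121*(-2) = 242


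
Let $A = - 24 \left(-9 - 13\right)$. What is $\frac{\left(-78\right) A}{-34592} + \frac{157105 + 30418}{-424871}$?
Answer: $\frac{344096614}{459285551} \approx 0.7492$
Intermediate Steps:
$A = 528$ ($A = \left(-24\right) \left(-22\right) = 528$)
$\frac{\left(-78\right) A}{-34592} + \frac{157105 + 30418}{-424871} = \frac{\left(-78\right) 528}{-34592} + \frac{157105 + 30418}{-424871} = \left(-41184\right) \left(- \frac{1}{34592}\right) + 187523 \left(- \frac{1}{424871}\right) = \frac{1287}{1081} - \frac{187523}{424871} = \frac{344096614}{459285551}$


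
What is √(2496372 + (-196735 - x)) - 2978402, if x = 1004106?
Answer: -2978402 + √1295531 ≈ -2.9773e+6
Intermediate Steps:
√(2496372 + (-196735 - x)) - 2978402 = √(2496372 + (-196735 - 1*1004106)) - 2978402 = √(2496372 + (-196735 - 1004106)) - 2978402 = √(2496372 - 1200841) - 2978402 = √1295531 - 2978402 = -2978402 + √1295531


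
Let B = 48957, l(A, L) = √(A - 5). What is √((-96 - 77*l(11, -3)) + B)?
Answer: √(48861 - 77*√6) ≈ 220.62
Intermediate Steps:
l(A, L) = √(-5 + A)
√((-96 - 77*l(11, -3)) + B) = √((-96 - 77*√(-5 + 11)) + 48957) = √((-96 - 77*√6) + 48957) = √(48861 - 77*√6)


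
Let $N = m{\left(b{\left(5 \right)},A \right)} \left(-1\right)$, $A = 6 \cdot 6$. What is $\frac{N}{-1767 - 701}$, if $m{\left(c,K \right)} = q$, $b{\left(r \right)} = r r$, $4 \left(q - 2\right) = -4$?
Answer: $\frac{1}{2468} \approx 0.00040519$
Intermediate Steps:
$q = 1$ ($q = 2 + \frac{1}{4} \left(-4\right) = 2 - 1 = 1$)
$A = 36$
$b{\left(r \right)} = r^{2}$
$m{\left(c,K \right)} = 1$
$N = -1$ ($N = 1 \left(-1\right) = -1$)
$\frac{N}{-1767 - 701} = - \frac{1}{-1767 - 701} = - \frac{1}{-2468} = \left(-1\right) \left(- \frac{1}{2468}\right) = \frac{1}{2468}$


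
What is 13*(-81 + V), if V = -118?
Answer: -2587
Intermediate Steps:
13*(-81 + V) = 13*(-81 - 118) = 13*(-199) = -2587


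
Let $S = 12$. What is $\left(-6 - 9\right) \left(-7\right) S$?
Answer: $1260$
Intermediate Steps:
$\left(-6 - 9\right) \left(-7\right) S = \left(-6 - 9\right) \left(-7\right) 12 = \left(-15\right) \left(-7\right) 12 = 105 \cdot 12 = 1260$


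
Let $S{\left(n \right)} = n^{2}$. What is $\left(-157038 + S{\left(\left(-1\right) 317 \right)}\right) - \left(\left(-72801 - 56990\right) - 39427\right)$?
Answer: $112669$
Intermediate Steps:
$\left(-157038 + S{\left(\left(-1\right) 317 \right)}\right) - \left(\left(-72801 - 56990\right) - 39427\right) = \left(-157038 + \left(\left(-1\right) 317\right)^{2}\right) - \left(\left(-72801 - 56990\right) - 39427\right) = \left(-157038 + \left(-317\right)^{2}\right) - \left(-129791 - 39427\right) = \left(-157038 + 100489\right) - -169218 = -56549 + 169218 = 112669$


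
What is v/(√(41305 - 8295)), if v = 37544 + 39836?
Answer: 7738*√33010/3301 ≈ 425.90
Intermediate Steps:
v = 77380
v/(√(41305 - 8295)) = 77380/(√(41305 - 8295)) = 77380/(√33010) = 77380*(√33010/33010) = 7738*√33010/3301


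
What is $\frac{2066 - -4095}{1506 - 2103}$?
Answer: $- \frac{6161}{597} \approx -10.32$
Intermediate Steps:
$\frac{2066 - -4095}{1506 - 2103} = \frac{2066 + 4095}{-597} = 6161 \left(- \frac{1}{597}\right) = - \frac{6161}{597}$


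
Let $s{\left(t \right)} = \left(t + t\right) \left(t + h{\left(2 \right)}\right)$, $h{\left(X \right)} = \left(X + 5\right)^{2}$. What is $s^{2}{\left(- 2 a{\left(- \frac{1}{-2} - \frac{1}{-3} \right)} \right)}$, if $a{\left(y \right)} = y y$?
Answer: $\frac{459030625}{26244} \approx 17491.0$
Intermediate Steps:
$h{\left(X \right)} = \left(5 + X\right)^{2}$
$a{\left(y \right)} = y^{2}$
$s{\left(t \right)} = 2 t \left(49 + t\right)$ ($s{\left(t \right)} = \left(t + t\right) \left(t + \left(5 + 2\right)^{2}\right) = 2 t \left(t + 7^{2}\right) = 2 t \left(t + 49\right) = 2 t \left(49 + t\right)$)
$s^{2}{\left(- 2 a{\left(- \frac{1}{-2} - \frac{1}{-3} \right)} \right)} = \left(2 \left(- 2 \left(- \frac{1}{-2} - \frac{1}{-3}\right)^{2}\right) \left(49 - 2 \left(- \frac{1}{-2} - \frac{1}{-3}\right)^{2}\right)\right)^{2} = \left(2 \left(- 2 \left(\left(-1\right) \left(- \frac{1}{2}\right) - - \frac{1}{3}\right)^{2}\right) \left(49 - 2 \left(\left(-1\right) \left(- \frac{1}{2}\right) - - \frac{1}{3}\right)^{2}\right)\right)^{2} = \left(2 \left(- 2 \left(\frac{1}{2} + \frac{1}{3}\right)^{2}\right) \left(49 - 2 \left(\frac{1}{2} + \frac{1}{3}\right)^{2}\right)\right)^{2} = \left(2 \left(- 2 \left(\frac{5}{6}\right)^{2}\right) \left(49 - 2 \left(\frac{5}{6}\right)^{2}\right)\right)^{2} = \left(2 \left(\left(-2\right) \frac{25}{36}\right) \left(49 - \frac{25}{18}\right)\right)^{2} = \left(2 \left(- \frac{25}{18}\right) \left(49 - \frac{25}{18}\right)\right)^{2} = \left(2 \left(- \frac{25}{18}\right) \frac{857}{18}\right)^{2} = \left(- \frac{21425}{162}\right)^{2} = \frac{459030625}{26244}$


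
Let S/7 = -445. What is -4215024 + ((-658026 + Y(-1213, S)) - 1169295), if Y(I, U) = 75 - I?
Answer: -6041057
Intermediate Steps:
S = -3115 (S = 7*(-445) = -3115)
-4215024 + ((-658026 + Y(-1213, S)) - 1169295) = -4215024 + ((-658026 + (75 - 1*(-1213))) - 1169295) = -4215024 + ((-658026 + (75 + 1213)) - 1169295) = -4215024 + ((-658026 + 1288) - 1169295) = -4215024 + (-656738 - 1169295) = -4215024 - 1826033 = -6041057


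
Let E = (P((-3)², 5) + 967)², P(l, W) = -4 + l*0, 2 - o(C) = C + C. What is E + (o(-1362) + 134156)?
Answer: 1064251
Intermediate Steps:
o(C) = 2 - 2*C (o(C) = 2 - (C + C) = 2 - 2*C)
P(l, W) = -4 (P(l, W) = -4 + 0 = -4)
E = 927369 (E = (-4 + 967)² = 963² = 927369)
E + (o(-1362) + 134156) = 927369 + ((2 - 2*(-1362)) + 134156) = 927369 + ((2 + 2724) + 134156) = 927369 + (2726 + 134156) = 927369 + 136882 = 1064251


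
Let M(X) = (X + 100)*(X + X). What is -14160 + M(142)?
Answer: 54568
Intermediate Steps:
M(X) = 2*X*(100 + X) (M(X) = (100 + X)*(2*X) = 2*X*(100 + X))
-14160 + M(142) = -14160 + 2*142*(100 + 142) = -14160 + 2*142*242 = -14160 + 68728 = 54568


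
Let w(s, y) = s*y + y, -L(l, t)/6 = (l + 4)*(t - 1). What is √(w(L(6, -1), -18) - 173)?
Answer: I*√2351 ≈ 48.487*I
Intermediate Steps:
L(l, t) = -6*(-1 + t)*(4 + l) (L(l, t) = -6*(l + 4)*(t - 1) = -6*(4 + l)*(-1 + t) = -6*(-1 + t)*(4 + l))
w(s, y) = y + s*y
√(w(L(6, -1), -18) - 173) = √(-18*(1 + (24 - 24*(-1) + 6*6 - 6*6*(-1))) - 173) = √(-18*(1 + (24 + 24 + 36 + 36)) - 173) = √(-18*(1 + 120) - 173) = √(-18*121 - 173) = √(-2178 - 173) = √(-2351) = I*√2351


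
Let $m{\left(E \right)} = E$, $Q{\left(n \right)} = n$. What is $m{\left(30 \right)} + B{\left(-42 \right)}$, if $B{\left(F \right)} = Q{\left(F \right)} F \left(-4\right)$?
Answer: $-7026$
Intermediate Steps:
$B{\left(F \right)} = - 4 F^{2}$ ($B{\left(F \right)} = F F \left(-4\right) = F^{2} \left(-4\right) = - 4 F^{2}$)
$m{\left(30 \right)} + B{\left(-42 \right)} = 30 - 4 \left(-42\right)^{2} = 30 - 7056 = -7026$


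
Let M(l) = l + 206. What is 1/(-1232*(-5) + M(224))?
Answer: 1/6590 ≈ 0.00015175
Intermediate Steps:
M(l) = 206 + l
1/(-1232*(-5) + M(224)) = 1/(-1232*(-5) + (206 + 224)) = 1/(6160 + 430) = 1/6590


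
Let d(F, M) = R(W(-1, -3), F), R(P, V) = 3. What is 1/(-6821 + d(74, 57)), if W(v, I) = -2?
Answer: -1/6818 ≈ -0.00014667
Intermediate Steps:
d(F, M) = 3
1/(-6821 + d(74, 57)) = 1/(-6821 + 3) = 1/(-6818) = -1/6818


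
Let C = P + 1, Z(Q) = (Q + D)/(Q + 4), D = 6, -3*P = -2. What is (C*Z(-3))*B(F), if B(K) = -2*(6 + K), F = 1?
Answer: -70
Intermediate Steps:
P = ⅔ (P = -⅓*(-2) = ⅔ ≈ 0.66667)
B(K) = -12 - 2*K
Z(Q) = (6 + Q)/(4 + Q) (Z(Q) = (Q + 6)/(Q + 4) = (6 + Q)/(4 + Q))
C = 5/3 (C = ⅔ + 1 = 5/3 ≈ 1.6667)
(C*Z(-3))*B(F) = (5*((6 - 3)/(4 - 3))/3)*(-12 - 2*1) = (5*(3/1)/3)*(-12 - 2) = (5*(1*3)/3)*(-14) = ((5/3)*3)*(-14) = 5*(-14) = -70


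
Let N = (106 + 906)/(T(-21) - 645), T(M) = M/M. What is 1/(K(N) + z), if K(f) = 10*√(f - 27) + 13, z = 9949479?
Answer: 17411611/173236684356612 - 25*I*√14/173236684356612 ≈ 1.0051e-7 - 5.3996e-13*I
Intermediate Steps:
T(M) = 1
N = -11/7 (N = (106 + 906)/(1 - 645) = 1012/(-644) = 1012*(-1/644) = -11/7 ≈ -1.5714)
K(f) = 13 + 10*√(-27 + f) (K(f) = 10*√(-27 + f) + 13 = 13 + 10*√(-27 + f))
1/(K(N) + z) = 1/((13 + 10*√(-27 - 11/7)) + 9949479) = 1/((13 + 10*√(-200/7)) + 9949479) = 1/((13 + 10*(10*I*√14/7)) + 9949479) = 1/((13 + 100*I*√14/7) + 9949479) = 1/(9949492 + 100*I*√14/7)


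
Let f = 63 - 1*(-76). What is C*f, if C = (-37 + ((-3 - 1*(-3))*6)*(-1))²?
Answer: 190291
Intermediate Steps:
f = 139 (f = 63 + 76 = 139)
C = 1369 (C = (-37 + ((-3 + 3)*6)*(-1))² = (-37 + (0*6)*(-1))² = (-37 + 0*(-1))² = (-37 + 0)² = (-37)² = 1369)
C*f = 1369*139 = 190291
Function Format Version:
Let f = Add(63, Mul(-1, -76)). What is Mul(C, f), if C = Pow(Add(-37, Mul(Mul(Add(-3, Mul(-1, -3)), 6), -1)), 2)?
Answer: 190291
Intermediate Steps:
f = 139 (f = Add(63, 76) = 139)
C = 1369 (C = Pow(Add(-37, Mul(Mul(Add(-3, 3), 6), -1)), 2) = Pow(Add(-37, Mul(Mul(0, 6), -1)), 2) = Pow(Add(-37, Mul(0, -1)), 2) = Pow(Add(-37, 0), 2) = Pow(-37, 2) = 1369)
Mul(C, f) = Mul(1369, 139) = 190291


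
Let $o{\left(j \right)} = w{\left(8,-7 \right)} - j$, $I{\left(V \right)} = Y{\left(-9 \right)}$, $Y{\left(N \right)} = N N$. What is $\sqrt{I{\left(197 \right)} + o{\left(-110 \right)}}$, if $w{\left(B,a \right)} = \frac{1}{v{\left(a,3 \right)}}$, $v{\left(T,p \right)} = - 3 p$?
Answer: $\frac{\sqrt{1718}}{3} \approx 13.816$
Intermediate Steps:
$Y{\left(N \right)} = N^{2}$
$I{\left(V \right)} = 81$ ($I{\left(V \right)} = \left(-9\right)^{2} = 81$)
$w{\left(B,a \right)} = - \frac{1}{9}$ ($w{\left(B,a \right)} = \frac{1}{\left(-3\right) 3} = \frac{1}{-9} = - \frac{1}{9}$)
$o{\left(j \right)} = - \frac{1}{9} - j$
$\sqrt{I{\left(197 \right)} + o{\left(-110 \right)}} = \sqrt{81 - - \frac{989}{9}} = \sqrt{81 + \left(- \frac{1}{9} + 110\right)} = \sqrt{81 + \frac{989}{9}} = \sqrt{\frac{1718}{9}} = \frac{\sqrt{1718}}{3}$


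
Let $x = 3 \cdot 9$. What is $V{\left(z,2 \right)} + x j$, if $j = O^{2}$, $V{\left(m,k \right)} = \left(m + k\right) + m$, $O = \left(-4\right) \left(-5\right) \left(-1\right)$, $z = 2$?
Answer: $10806$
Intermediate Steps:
$O = -20$ ($O = 20 \left(-1\right) = -20$)
$x = 27$
$V{\left(m,k \right)} = k + 2 m$ ($V{\left(m,k \right)} = \left(k + m\right) + m = k + 2 m$)
$j = 400$ ($j = \left(-20\right)^{2} = 400$)
$V{\left(z,2 \right)} + x j = \left(2 + 2 \cdot 2\right) + 27 \cdot 400 = \left(2 + 4\right) + 10800 = 6 + 10800 = 10806$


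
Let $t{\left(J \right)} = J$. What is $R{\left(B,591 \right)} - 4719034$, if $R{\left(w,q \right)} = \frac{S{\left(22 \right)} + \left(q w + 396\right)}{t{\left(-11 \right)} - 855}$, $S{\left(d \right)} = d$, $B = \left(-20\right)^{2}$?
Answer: $- \frac{2043460131}{433} \approx -4.7193 \cdot 10^{6}$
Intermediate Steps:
$B = 400$
$R{\left(w,q \right)} = - \frac{209}{433} - \frac{q w}{866}$ ($R{\left(w,q \right)} = \frac{22 + \left(q w + 396\right)}{-11 - 855} = \frac{22 + \left(396 + q w\right)}{-866} = \left(418 + q w\right) \left(- \frac{1}{866}\right) = - \frac{209}{433} - \frac{q w}{866}$)
$R{\left(B,591 \right)} - 4719034 = \left(- \frac{209}{433} - \frac{591}{866} \cdot 400\right) - 4719034 = \left(- \frac{209}{433} - \frac{118200}{433}\right) - 4719034 = - \frac{118409}{433} - 4719034 = - \frac{2043460131}{433}$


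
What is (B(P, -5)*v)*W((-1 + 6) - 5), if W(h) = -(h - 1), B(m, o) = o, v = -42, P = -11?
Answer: 210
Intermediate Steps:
W(h) = 1 - h (W(h) = -(-1 + h) = 1 - h)
(B(P, -5)*v)*W((-1 + 6) - 5) = (-5*(-42))*(1 - ((-1 + 6) - 5)) = 210*(1 - (5 - 5)) = 210*(1 - 1*0) = 210*(1 + 0) = 210*1 = 210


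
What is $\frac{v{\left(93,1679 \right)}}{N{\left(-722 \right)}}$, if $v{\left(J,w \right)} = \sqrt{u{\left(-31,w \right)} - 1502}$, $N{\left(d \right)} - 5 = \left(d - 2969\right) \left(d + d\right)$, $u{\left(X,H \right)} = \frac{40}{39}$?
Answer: $\frac{i \sqrt{2282982}}{207862551} \approx 7.269 \cdot 10^{-6} i$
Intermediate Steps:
$u{\left(X,H \right)} = \frac{40}{39}$ ($u{\left(X,H \right)} = 40 \cdot \frac{1}{39} = \frac{40}{39}$)
$N{\left(d \right)} = 5 + 2 d \left(-2969 + d\right)$ ($N{\left(d \right)} = 5 + \left(d - 2969\right) \left(d + d\right) = 5 + \left(-2969 + d\right) 2 d = 5 + 2 d \left(-2969 + d\right)$)
$v{\left(J,w \right)} = \frac{i \sqrt{2282982}}{39}$ ($v{\left(J,w \right)} = \sqrt{\frac{40}{39} - 1502} = \sqrt{- \frac{58538}{39}} = \frac{i \sqrt{2282982}}{39}$)
$\frac{v{\left(93,1679 \right)}}{N{\left(-722 \right)}} = \frac{\frac{1}{39} i \sqrt{2282982}}{5 - -4287236 + 2 \left(-722\right)^{2}} = \frac{\frac{1}{39} i \sqrt{2282982}}{5 + 4287236 + 2 \cdot 521284} = \frac{\frac{1}{39} i \sqrt{2282982}}{5 + 4287236 + 1042568} = \frac{\frac{1}{39} i \sqrt{2282982}}{5329809} = \frac{i \sqrt{2282982}}{39} \cdot \frac{1}{5329809} = \frac{i \sqrt{2282982}}{207862551}$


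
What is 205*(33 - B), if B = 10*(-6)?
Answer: 19065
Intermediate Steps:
B = -60
205*(33 - B) = 205*(33 - 1*(-60)) = 205*(33 + 60) = 205*93 = 19065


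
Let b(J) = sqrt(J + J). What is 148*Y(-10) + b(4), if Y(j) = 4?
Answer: 592 + 2*sqrt(2) ≈ 594.83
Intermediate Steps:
b(J) = sqrt(2)*sqrt(J) (b(J) = sqrt(2*J) = sqrt(2)*sqrt(J))
148*Y(-10) + b(4) = 148*4 + sqrt(2)*sqrt(4) = 592 + sqrt(2)*2 = 592 + 2*sqrt(2)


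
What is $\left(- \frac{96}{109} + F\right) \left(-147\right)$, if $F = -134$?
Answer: $\frac{2161194}{109} \approx 19827.0$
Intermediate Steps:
$\left(- \frac{96}{109} + F\right) \left(-147\right) = \left(- \frac{96}{109} - 134\right) \left(-147\right) = \left(- \frac{14702}{109}\right) \left(-147\right) = \frac{2161194}{109}$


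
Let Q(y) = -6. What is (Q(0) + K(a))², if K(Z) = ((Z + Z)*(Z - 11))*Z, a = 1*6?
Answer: 133956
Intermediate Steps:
a = 6
K(Z) = 2*Z²*(-11 + Z) (K(Z) = ((2*Z)*(-11 + Z))*Z = (2*Z*(-11 + Z))*Z = 2*Z²*(-11 + Z))
(Q(0) + K(a))² = (-6 + 2*6²*(-11 + 6))² = (-6 + 2*36*(-5))² = (-6 - 360)² = (-366)² = 133956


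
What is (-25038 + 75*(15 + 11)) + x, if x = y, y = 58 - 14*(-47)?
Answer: -22372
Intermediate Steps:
y = 716 (y = 58 + 658 = 716)
x = 716
(-25038 + 75*(15 + 11)) + x = (-25038 + 75*(15 + 11)) + 716 = (-25038 + 75*26) + 716 = (-25038 + 1950) + 716 = -23088 + 716 = -22372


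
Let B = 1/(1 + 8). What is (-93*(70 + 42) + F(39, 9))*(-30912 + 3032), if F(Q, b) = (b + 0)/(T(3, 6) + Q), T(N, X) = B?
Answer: 12777233235/44 ≈ 2.9039e+8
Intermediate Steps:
B = ⅑ (B = 1/9 = ⅑ ≈ 0.11111)
T(N, X) = ⅑
F(Q, b) = b/(⅑ + Q) (F(Q, b) = (b + 0)/(⅑ + Q) = b/(⅑ + Q))
(-93*(70 + 42) + F(39, 9))*(-30912 + 3032) = (-93*(70 + 42) + 9*9/(1 + 9*39))*(-30912 + 3032) = (-93*112 + 9*9/(1 + 351))*(-27880) = (-10416 + 9*9/352)*(-27880) = (-10416 + 9*9*(1/352))*(-27880) = (-10416 + 81/352)*(-27880) = -3666351/352*(-27880) = 12777233235/44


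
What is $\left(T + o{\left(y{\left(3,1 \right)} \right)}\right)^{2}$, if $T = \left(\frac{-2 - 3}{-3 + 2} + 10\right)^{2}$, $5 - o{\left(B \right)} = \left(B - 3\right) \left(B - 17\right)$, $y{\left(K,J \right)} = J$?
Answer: $39204$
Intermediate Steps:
$o{\left(B \right)} = 5 - \left(-17 + B\right) \left(-3 + B\right)$ ($o{\left(B \right)} = 5 - \left(B - 3\right) \left(B - 17\right) = 5 - \left(-3 + B\right) \left(-17 + B\right) = 5 - \left(-17 + B\right) \left(-3 + B\right)$)
$T = 225$ ($T = \left(- \frac{5}{-1} + 10\right)^{2} = \left(\left(-5\right) \left(-1\right) + 10\right)^{2} = \left(5 + 10\right)^{2} = 15^{2} = 225$)
$\left(T + o{\left(y{\left(3,1 \right)} \right)}\right)^{2} = \left(225 - 27\right)^{2} = 198^{2} = 39204$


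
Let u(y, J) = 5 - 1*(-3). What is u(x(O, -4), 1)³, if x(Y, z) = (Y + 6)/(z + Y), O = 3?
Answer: 512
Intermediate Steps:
x(Y, z) = (6 + Y)/(Y + z)
u(y, J) = 8 (u(y, J) = 5 + 3 = 8)
u(x(O, -4), 1)³ = 8³ = 512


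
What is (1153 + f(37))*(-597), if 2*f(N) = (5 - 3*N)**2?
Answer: -4042287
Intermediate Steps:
f(N) = (5 - 3*N)**2/2
(1153 + f(37))*(-597) = (1153 + (-5 + 3*37)**2/2)*(-597) = (1153 + (-5 + 111)**2/2)*(-597) = (1153 + (1/2)*106**2)*(-597) = (1153 + (1/2)*11236)*(-597) = (1153 + 5618)*(-597) = 6771*(-597) = -4042287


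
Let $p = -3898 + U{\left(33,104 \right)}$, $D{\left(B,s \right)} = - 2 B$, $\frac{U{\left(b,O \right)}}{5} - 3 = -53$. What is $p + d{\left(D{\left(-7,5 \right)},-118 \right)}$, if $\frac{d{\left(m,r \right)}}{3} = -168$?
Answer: $-4652$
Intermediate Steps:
$U{\left(b,O \right)} = -250$ ($U{\left(b,O \right)} = 15 + 5 \left(-53\right) = 15 - 265 = -250$)
$d{\left(m,r \right)} = -504$ ($d{\left(m,r \right)} = 3 \left(-168\right) = -504$)
$p = -4148$ ($p = -3898 - 250 = -4148$)
$p + d{\left(D{\left(-7,5 \right)},-118 \right)} = -4148 - 504 = -4652$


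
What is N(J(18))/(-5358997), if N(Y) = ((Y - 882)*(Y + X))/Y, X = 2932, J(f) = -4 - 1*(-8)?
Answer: 644452/5358997 ≈ 0.12026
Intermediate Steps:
J(f) = 4 (J(f) = -4 + 8 = 4)
N(Y) = (-882 + Y)*(2932 + Y)/Y (N(Y) = ((Y - 882)*(Y + 2932))/Y = ((-882 + Y)*(2932 + Y))/Y = (-882 + Y)*(2932 + Y)/Y)
N(J(18))/(-5358997) = (2050 + 4 - 2586024/4)/(-5358997) = (2050 + 4 - 2586024*1/4)*(-1/5358997) = (2050 + 4 - 646506)*(-1/5358997) = -644452*(-1/5358997) = 644452/5358997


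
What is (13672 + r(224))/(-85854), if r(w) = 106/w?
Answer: -510439/3205216 ≈ -0.15925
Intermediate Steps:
(13672 + r(224))/(-85854) = (13672 + 106/224)/(-85854) = (13672 + 106*(1/224))*(-1/85854) = (13672 + 53/112)*(-1/85854) = (1531317/112)*(-1/85854) = -510439/3205216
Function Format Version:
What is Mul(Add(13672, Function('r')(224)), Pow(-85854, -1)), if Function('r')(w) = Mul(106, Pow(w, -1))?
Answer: Rational(-510439, 3205216) ≈ -0.15925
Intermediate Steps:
Mul(Add(13672, Function('r')(224)), Pow(-85854, -1)) = Mul(Add(13672, Mul(106, Pow(224, -1))), Pow(-85854, -1)) = Mul(Add(13672, Mul(106, Rational(1, 224))), Rational(-1, 85854)) = Mul(Add(13672, Rational(53, 112)), Rational(-1, 85854)) = Mul(Rational(1531317, 112), Rational(-1, 85854)) = Rational(-510439, 3205216)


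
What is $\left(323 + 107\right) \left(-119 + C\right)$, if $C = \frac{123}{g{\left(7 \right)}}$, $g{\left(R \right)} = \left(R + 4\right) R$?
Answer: $- \frac{3887200}{77} \approx -50483.0$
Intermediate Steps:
$g{\left(R \right)} = R \left(4 + R\right)$ ($g{\left(R \right)} = \left(4 + R\right) R = R \left(4 + R\right)$)
$C = \frac{123}{77}$ ($C = \frac{123}{7 \left(4 + 7\right)} = \frac{123}{7 \cdot 11} = \frac{123}{77} \approx 1.5974$)
$\left(323 + 107\right) \left(-119 + C\right) = \left(323 + 107\right) \left(-119 + \frac{123}{77}\right) = 430 \left(- \frac{9040}{77}\right) = - \frac{3887200}{77}$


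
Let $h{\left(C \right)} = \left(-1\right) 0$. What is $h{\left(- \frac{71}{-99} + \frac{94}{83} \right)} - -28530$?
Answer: $28530$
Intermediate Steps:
$h{\left(C \right)} = 0$
$h{\left(- \frac{71}{-99} + \frac{94}{83} \right)} - -28530 = 0 - -28530 = 0 + 28530 = 28530$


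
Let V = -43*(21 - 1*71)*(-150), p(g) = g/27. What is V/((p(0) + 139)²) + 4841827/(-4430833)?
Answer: -1522492581967/85608124393 ≈ -17.784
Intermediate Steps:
p(g) = g/27 (p(g) = g*(1/27) = g/27)
V = -322500 (V = -43*(21 - 71)*(-150) = -43*(-50)*(-150) = 2150*(-150) = -322500)
V/((p(0) + 139)²) + 4841827/(-4430833) = -322500/((1/27)*0 + 139)² + 4841827/(-4430833) = -322500/(0 + 139)² + 4841827*(-1/4430833) = -322500/(139²) - 4841827/4430833 = -322500/19321 - 4841827/4430833 = -1522492581967/85608124393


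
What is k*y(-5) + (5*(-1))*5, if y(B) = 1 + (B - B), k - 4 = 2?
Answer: -19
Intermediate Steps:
k = 6 (k = 4 + 2 = 6)
y(B) = 1 (y(B) = 1 + 0 = 1)
k*y(-5) + (5*(-1))*5 = 6*1 + (5*(-1))*5 = 6 - 5*5 = 6 - 25 = -19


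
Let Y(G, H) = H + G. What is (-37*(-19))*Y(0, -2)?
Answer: -1406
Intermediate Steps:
Y(G, H) = G + H
(-37*(-19))*Y(0, -2) = (-37*(-19))*(0 - 2) = 703*(-2) = -1406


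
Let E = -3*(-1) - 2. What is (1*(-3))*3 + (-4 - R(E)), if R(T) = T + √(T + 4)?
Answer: -14 - √5 ≈ -16.236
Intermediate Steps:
E = 1 (E = 3 - 2 = 1)
R(T) = T + √(4 + T)
(1*(-3))*3 + (-4 - R(E)) = (1*(-3))*3 + (-4 - (1 + √(4 + 1))) = -3*3 + (-4 - (1 + √5)) = -9 + (-4 + (-1 - √5)) = -9 + (-5 - √5) = -14 - √5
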